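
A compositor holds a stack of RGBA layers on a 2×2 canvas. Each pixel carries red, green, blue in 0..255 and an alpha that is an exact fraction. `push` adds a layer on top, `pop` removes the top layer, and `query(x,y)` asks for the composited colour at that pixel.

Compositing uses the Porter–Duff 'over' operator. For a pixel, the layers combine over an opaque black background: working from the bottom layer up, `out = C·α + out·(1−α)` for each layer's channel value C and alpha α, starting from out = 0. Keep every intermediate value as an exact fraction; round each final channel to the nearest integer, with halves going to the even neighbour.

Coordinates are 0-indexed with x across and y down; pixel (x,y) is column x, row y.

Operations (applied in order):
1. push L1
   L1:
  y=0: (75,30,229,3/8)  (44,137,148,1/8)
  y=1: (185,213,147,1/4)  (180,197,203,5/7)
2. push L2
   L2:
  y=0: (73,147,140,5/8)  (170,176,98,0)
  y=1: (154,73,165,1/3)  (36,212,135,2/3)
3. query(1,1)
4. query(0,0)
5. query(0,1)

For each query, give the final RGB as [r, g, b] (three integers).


at x=1,y=1 over L1,L2:
+L1 (α=5/7) → [900/7, 985/7, 145]
+L2 (α=2/3) → [468/7, 3953/21, 415/3]
rounded: [67, 188, 138]

query (0,0) [L1,L2] — begin 0,0,0
+L1 (α=3/8) → [225/8, 45/4, 687/8]
+L2 (α=5/8) → [3595/64, 3075/32, 7661/64]
→ [56, 96, 120]

query (0,1) [L1,L2] — begin 0,0,0
+L1 (α=1/4) → [185/4, 213/4, 147/4]
+L2 (α=1/3) → [493/6, 359/6, 159/2]
→ [82, 60, 80]


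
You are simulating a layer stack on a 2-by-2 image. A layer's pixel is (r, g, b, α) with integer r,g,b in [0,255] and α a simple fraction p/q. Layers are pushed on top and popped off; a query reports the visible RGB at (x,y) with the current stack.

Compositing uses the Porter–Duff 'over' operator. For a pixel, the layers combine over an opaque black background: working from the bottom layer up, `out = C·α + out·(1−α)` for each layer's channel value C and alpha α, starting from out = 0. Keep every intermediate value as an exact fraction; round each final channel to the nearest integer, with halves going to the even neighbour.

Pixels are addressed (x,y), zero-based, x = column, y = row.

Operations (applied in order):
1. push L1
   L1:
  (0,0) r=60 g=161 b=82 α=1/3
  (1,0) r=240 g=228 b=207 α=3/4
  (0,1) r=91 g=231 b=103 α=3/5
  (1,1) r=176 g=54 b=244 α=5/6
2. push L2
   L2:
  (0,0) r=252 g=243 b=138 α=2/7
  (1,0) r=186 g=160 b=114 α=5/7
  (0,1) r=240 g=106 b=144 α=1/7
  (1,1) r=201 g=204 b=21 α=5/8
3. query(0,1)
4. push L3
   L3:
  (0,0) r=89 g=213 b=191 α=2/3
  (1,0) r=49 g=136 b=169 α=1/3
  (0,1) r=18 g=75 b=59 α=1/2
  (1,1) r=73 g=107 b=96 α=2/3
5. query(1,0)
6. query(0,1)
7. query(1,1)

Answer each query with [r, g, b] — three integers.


at x=0,y=1 over L1,L2:
L1 α=3/5: [273/5, 693/5, 309/5]
L2 α=1/7: [2838/35, 4688/35, 2574/35]
→ [81, 134, 74]

(1,0) stack=L1,L2,L3; from [0,0,0]:
+L1 (α=3/4) → [180, 171, 621/4]
+L2 (α=5/7) → [1290/7, 1142/7, 1761/14]
+L3 (α=1/3) → [2923/21, 3236/21, 2944/21]
→ [139, 154, 140]

query (0,1) [L1,L2,L3] — begin 0,0,0
after L1 α=3/5: [273/5, 693/5, 309/5]
after L2 α=1/7: [2838/35, 4688/35, 2574/35]
after L3 α=1/2: [1734/35, 7313/70, 4639/70]
→ [50, 104, 66]

query (1,1) [L1,L2,L3] — begin 0,0,0
L1 α=5/6: [440/3, 45, 610/3]
L2 α=5/8: [1445/8, 1155/8, 715/8]
L3 α=2/3: [871/8, 2867/24, 2251/24]
= [109, 119, 94]


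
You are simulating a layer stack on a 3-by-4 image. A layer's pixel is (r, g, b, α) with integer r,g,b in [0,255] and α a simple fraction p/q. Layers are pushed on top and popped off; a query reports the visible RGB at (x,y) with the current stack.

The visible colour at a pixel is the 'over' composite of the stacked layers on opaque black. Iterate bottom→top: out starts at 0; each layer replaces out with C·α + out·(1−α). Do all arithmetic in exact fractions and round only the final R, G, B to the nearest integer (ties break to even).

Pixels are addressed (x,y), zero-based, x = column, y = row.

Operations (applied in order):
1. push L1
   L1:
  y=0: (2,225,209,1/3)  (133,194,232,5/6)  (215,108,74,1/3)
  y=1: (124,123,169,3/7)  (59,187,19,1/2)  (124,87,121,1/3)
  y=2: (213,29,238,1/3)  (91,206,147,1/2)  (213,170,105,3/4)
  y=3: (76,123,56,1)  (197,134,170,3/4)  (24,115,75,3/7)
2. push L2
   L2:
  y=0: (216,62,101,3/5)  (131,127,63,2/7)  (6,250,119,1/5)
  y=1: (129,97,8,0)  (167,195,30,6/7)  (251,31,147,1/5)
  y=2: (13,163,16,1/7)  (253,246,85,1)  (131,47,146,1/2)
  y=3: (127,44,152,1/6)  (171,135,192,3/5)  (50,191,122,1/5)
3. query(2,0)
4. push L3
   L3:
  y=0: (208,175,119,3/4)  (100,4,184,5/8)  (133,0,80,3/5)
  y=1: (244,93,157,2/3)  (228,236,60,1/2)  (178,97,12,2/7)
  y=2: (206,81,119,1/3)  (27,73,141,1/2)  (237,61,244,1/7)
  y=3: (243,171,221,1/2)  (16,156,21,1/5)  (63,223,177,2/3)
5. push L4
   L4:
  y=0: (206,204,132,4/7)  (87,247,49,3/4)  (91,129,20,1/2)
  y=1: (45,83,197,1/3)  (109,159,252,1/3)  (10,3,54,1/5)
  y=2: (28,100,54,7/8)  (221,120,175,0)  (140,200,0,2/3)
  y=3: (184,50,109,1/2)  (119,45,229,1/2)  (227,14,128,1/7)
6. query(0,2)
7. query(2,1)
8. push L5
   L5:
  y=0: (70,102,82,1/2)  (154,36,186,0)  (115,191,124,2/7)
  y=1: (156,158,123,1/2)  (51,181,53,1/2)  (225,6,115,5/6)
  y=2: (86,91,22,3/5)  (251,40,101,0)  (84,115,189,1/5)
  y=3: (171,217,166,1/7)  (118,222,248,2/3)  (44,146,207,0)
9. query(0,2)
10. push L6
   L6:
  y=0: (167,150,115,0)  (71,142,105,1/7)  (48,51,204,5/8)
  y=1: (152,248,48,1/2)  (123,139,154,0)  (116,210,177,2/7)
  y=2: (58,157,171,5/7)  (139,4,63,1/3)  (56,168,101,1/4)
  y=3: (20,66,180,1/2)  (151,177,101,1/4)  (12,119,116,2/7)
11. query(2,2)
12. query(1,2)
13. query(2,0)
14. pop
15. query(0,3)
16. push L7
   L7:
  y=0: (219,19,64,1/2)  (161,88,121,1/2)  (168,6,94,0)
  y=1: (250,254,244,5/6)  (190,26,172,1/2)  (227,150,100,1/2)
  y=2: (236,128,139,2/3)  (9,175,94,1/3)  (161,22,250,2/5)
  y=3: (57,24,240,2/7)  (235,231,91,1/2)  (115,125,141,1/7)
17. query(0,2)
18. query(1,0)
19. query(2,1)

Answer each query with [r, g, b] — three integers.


at x=2,y=0 over L1,L2:
L1 α=1/3: [215/3, 36, 74/3]
L2 α=1/5: [878/15, 394/5, 653/15]
→ [59, 79, 44]

at x=0,y=2 over L1,L2,L3,L4:
after L1 α=1/3: [71, 29/3, 238/3]
after L2 α=1/7: [439/7, 221/7, 492/7]
after L3 α=1/3: [2320/21, 1009/21, 1817/21]
after L4 α=7/8: [1609/42, 15709/168, 9755/168]
= [38, 94, 58]

query (2,1) [L1,L2,L3,L4] — begin 0,0,0
L1 α=1/3: [124/3, 29, 121/3]
L2 α=1/5: [1249/15, 147/5, 185/3]
L3 α=2/7: [331/3, 341/7, 997/21]
L4 α=1/5: [1354/15, 277/7, 5122/105]
= [90, 40, 49]

at x=0,y=2 over L1,L2,L3,L4,L5:
after L1 α=1/3: [71, 29/3, 238/3]
after L2 α=1/7: [439/7, 221/7, 492/7]
after L3 α=1/3: [2320/21, 1009/21, 1817/21]
after L4 α=7/8: [1609/42, 15709/168, 9755/168]
after L5 α=3/5: [7027/105, 38641/420, 15299/420]
→ [67, 92, 36]

query (2,2) [L1,L2,L3,L4,L5,L6] — begin 0,0,0
after L1 α=3/4: [639/4, 255/2, 315/4]
after L2 α=1/2: [1163/8, 349/4, 899/8]
after L3 α=1/7: [4437/28, 167/2, 3673/28]
after L4 α=2/3: [12277/84, 967/6, 3673/84]
after L5 α=1/5: [14041/105, 2279/15, 7642/105]
after L6 α=1/4: [16001/140, 3119/20, 11177/140]
rounded: [114, 156, 80]

at x=1,y=2 over L1,L2,L3,L4,L5,L6:
after L1 α=1/2: [91/2, 103, 147/2]
after L2 α=1: [253, 246, 85]
after L3 α=1/2: [140, 319/2, 113]
after L4 α=0: [140, 319/2, 113]
after L5 α=0: [140, 319/2, 113]
after L6 α=1/3: [419/3, 323/3, 289/3]
→ [140, 108, 96]

(2,0) stack=L1,L2,L3,L4,L5,L6; from [0,0,0]:
+L1 (α=1/3) → [215/3, 36, 74/3]
+L2 (α=1/5) → [878/15, 394/5, 653/15]
+L3 (α=3/5) → [7741/75, 788/25, 4906/75]
+L4 (α=1/2) → [7283/75, 4013/50, 3203/75]
+L5 (α=2/7) → [10733/105, 1119/10, 989/15]
+L6 (α=5/8) → [19133/280, 5907/80, 6089/40]
rounded: [68, 74, 152]

query (0,3) [L1,L2,L3,L4,L5] — begin 0,0,0
+L1 (α=1) → [76, 123, 56]
+L2 (α=1/6) → [169/2, 659/6, 72]
+L3 (α=1/2) → [655/4, 1685/12, 293/2]
+L4 (α=1/2) → [1391/8, 2285/24, 511/4]
+L5 (α=1/7) → [4857/28, 3153/28, 1865/14]
= [173, 113, 133]

query (0,2) [L1,L2,L3,L4,L5,L7] — begin 0,0,0
+L1 (α=1/3) → [71, 29/3, 238/3]
+L2 (α=1/7) → [439/7, 221/7, 492/7]
+L3 (α=1/3) → [2320/21, 1009/21, 1817/21]
+L4 (α=7/8) → [1609/42, 15709/168, 9755/168]
+L5 (α=3/5) → [7027/105, 38641/420, 15299/420]
+L7 (α=2/3) → [56587/315, 146161/1260, 132059/1260]
= [180, 116, 105]

at x=1,y=0 over L1,L2,L3,L4,L5,L7:
after L1 α=5/6: [665/6, 485/3, 580/3]
after L2 α=2/7: [4897/42, 3187/21, 3278/21]
after L3 α=5/8: [11897/112, 3327/56, 4859/28]
after L4 α=3/4: [41129/448, 44823/224, 8975/112]
after L5 α=0: [41129/448, 44823/224, 8975/112]
after L7 α=1/2: [113257/896, 64535/448, 22527/224]
= [126, 144, 101]

(2,1) stack=L1,L2,L3,L4,L5,L7; from [0,0,0]:
L1 α=1/3: [124/3, 29, 121/3]
L2 α=1/5: [1249/15, 147/5, 185/3]
L3 α=2/7: [331/3, 341/7, 997/21]
L4 α=1/5: [1354/15, 277/7, 5122/105]
L5 α=5/6: [18229/90, 487/42, 65497/630]
L7 α=1/2: [38659/180, 6787/84, 128497/1260]
→ [215, 81, 102]


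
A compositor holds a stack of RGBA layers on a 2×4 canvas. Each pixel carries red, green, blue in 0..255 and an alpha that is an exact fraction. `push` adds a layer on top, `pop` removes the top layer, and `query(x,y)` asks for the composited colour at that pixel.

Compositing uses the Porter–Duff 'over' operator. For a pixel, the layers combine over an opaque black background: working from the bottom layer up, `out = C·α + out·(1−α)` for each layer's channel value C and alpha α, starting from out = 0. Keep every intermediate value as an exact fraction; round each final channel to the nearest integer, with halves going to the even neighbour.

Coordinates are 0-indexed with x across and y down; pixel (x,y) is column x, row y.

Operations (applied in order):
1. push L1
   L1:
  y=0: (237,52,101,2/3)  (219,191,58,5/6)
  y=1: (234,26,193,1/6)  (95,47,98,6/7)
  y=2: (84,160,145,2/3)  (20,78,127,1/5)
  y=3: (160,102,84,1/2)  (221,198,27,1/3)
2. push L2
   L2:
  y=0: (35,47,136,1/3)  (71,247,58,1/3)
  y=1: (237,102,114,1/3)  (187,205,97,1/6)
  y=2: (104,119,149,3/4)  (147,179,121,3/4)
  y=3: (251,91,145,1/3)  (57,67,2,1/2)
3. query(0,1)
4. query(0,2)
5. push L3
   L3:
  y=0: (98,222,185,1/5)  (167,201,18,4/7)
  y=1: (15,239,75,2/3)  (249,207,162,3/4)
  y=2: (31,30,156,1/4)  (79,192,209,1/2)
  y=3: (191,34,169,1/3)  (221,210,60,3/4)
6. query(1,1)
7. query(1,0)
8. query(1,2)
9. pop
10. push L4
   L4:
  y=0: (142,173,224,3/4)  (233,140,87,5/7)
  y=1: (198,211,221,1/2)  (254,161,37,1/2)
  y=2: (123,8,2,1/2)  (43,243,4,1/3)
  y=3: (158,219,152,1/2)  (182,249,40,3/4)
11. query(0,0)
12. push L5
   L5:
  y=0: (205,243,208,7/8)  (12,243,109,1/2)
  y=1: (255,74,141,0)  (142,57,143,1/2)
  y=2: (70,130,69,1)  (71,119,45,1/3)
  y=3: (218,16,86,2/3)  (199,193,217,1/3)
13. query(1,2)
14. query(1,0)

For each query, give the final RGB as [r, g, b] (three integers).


at x=0,y=1 over L1,L2:
after L1 α=1/6: [39, 13/3, 193/6]
after L2 α=1/3: [105, 332/9, 535/9]
= [105, 37, 59]

at x=0,y=2 over L1,L2:
L1 α=2/3: [56, 320/3, 290/3]
L2 α=3/4: [92, 1391/12, 1631/12]
rounded: [92, 116, 136]

at x=1,y=1 over L1,L2,L3:
+L1 (α=6/7) → [570/7, 282/7, 84]
+L2 (α=1/6) → [4159/42, 2845/42, 517/6]
+L3 (α=3/4) → [35533/168, 28927/168, 3433/24]
= [212, 172, 143]

(1,0) stack=L1,L2,L3; from [0,0,0]:
+L1 (α=5/6) → [365/2, 955/6, 145/3]
+L2 (α=1/3) → [436/3, 1696/9, 464/9]
+L3 (α=4/7) → [1104/7, 4108/21, 680/21]
→ [158, 196, 32]

query (1,2) [L1,L2,L3] — begin 0,0,0
+L1 (α=1/5) → [4, 78/5, 127/5]
+L2 (α=3/4) → [445/4, 2763/20, 971/10]
+L3 (α=1/2) → [761/8, 6603/40, 3061/20]
rounded: [95, 165, 153]

query (0,0) [L1,L2,L4] — begin 0,0,0
+L1 (α=2/3) → [158, 104/3, 202/3]
+L2 (α=1/3) → [117, 349/9, 812/9]
+L4 (α=3/4) → [543/4, 1255/9, 1715/9]
= [136, 139, 191]

query (1,2) [L1,L2,L4,L5] — begin 0,0,0
after L1 α=1/5: [4, 78/5, 127/5]
after L2 α=3/4: [445/4, 2763/20, 971/10]
after L4 α=1/3: [177/2, 1731/10, 991/15]
after L5 α=1/3: [248/3, 2326/15, 2657/45]
rounded: [83, 155, 59]

(1,0) stack=L1,L2,L4,L5; from [0,0,0]:
+L1 (α=5/6) → [365/2, 955/6, 145/3]
+L2 (α=1/3) → [436/3, 1696/9, 464/9]
+L4 (α=5/7) → [4367/21, 9692/63, 4843/63]
+L5 (α=1/2) → [4619/42, 25001/126, 5855/63]
→ [110, 198, 93]


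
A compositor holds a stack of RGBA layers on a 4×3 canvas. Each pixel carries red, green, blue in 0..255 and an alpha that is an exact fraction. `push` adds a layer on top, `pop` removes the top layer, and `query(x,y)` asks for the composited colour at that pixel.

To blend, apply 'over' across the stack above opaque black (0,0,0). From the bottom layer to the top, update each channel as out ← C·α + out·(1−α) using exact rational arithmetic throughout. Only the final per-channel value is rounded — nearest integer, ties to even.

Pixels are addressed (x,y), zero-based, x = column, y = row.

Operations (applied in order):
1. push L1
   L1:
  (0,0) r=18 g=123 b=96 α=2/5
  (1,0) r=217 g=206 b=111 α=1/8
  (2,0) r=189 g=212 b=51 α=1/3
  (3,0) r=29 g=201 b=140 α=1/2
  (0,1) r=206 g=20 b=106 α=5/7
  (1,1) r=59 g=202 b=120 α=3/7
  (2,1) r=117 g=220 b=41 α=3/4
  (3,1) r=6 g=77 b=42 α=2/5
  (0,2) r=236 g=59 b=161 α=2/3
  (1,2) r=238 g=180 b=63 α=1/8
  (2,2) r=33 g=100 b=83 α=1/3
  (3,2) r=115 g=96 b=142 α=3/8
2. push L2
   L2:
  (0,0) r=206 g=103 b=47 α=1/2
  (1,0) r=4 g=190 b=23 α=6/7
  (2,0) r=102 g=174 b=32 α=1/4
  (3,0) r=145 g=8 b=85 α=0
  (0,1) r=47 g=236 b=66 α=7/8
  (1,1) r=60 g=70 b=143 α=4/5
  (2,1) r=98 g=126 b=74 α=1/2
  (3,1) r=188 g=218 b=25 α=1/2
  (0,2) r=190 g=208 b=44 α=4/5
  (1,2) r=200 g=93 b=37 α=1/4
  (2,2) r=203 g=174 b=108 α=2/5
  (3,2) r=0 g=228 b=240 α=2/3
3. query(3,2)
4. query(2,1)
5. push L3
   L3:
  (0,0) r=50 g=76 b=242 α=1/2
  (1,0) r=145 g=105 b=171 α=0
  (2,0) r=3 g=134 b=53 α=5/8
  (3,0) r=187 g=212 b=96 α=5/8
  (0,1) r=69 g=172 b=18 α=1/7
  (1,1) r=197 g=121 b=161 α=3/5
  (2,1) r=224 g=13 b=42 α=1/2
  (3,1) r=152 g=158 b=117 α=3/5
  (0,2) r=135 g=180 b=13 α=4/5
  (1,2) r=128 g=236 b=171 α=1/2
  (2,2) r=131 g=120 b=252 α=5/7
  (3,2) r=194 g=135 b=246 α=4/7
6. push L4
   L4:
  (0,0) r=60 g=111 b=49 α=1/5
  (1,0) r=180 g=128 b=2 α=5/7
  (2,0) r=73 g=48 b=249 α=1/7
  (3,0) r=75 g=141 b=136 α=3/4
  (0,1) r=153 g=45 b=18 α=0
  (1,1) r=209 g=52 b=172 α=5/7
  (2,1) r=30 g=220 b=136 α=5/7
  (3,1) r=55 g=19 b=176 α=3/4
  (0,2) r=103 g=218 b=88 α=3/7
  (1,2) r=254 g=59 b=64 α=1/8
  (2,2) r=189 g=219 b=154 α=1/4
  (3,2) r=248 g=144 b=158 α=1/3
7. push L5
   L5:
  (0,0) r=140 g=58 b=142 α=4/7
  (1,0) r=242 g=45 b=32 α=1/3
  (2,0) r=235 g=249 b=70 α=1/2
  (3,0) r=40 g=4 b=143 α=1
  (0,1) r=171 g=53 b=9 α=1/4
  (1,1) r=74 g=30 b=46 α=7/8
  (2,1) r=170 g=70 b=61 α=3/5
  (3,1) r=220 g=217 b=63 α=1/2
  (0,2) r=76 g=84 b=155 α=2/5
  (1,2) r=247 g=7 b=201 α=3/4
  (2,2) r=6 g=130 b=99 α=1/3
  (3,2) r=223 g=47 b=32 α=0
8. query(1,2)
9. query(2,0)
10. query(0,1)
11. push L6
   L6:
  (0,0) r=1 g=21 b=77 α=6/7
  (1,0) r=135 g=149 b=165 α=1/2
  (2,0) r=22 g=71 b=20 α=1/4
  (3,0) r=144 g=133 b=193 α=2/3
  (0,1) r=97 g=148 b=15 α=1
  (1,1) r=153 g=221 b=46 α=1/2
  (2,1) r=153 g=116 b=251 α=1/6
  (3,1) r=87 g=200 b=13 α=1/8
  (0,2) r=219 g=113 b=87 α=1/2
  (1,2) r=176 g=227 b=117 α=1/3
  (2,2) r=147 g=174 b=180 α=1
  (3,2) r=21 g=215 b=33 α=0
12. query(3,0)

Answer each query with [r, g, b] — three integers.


(3,2) stack=L1,L2; from [0,0,0]:
after L1 α=3/8: [345/8, 36, 213/4]
after L2 α=2/3: [115/8, 164, 711/4]
= [14, 164, 178]

at x=2,y=1 over L1,L2:
L1 α=3/4: [351/4, 165, 123/4]
L2 α=1/2: [743/8, 291/2, 419/8]
→ [93, 146, 52]

query (1,2) [L1,L2,L3,L4,L5] — begin 0,0,0
after L1 α=1/8: [119/4, 45/2, 63/8]
after L2 α=1/4: [1157/16, 321/8, 485/32]
after L3 α=1/2: [3205/32, 2209/16, 5957/64]
after L4 α=1/8: [30563/256, 16407/128, 45795/512]
after L5 α=3/4: [220259/1024, 19095/512, 354531/2048]
rounded: [215, 37, 173]

query (2,0) [L1,L2,L3,L4,L5] — begin 0,0,0
after L1 α=1/3: [63, 212/3, 17]
after L2 α=1/4: [291/4, 193/2, 83/4]
after L3 α=5/8: [933/32, 1919/16, 1309/32]
after L4 α=1/7: [3967/112, 6141/56, 7911/112]
after L5 α=1/2: [30287/224, 20085/112, 15751/224]
rounded: [135, 179, 70]

(0,1) stack=L1,L2,L3,L4,L5; from [0,0,0]:
after L1 α=5/7: [1030/7, 100/7, 530/7]
after L2 α=7/8: [3333/56, 1458/7, 941/14]
after L3 α=1/7: [11931/196, 9952/49, 2949/49]
after L4 α=0: [11931/196, 9952/49, 2949/49]
after L5 α=1/4: [69309/784, 32453/196, 2322/49]
rounded: [88, 166, 47]

at x=3,y=0 over L1,L2,L3,L4,L5,L6:
L1 α=1/2: [29/2, 201/2, 70]
L2 α=0: [29/2, 201/2, 70]
L3 α=5/8: [1957/16, 2723/16, 345/4]
L4 α=3/4: [5557/64, 9491/64, 1977/16]
L5 α=1: [40, 4, 143]
L6 α=2/3: [328/3, 90, 529/3]
rounded: [109, 90, 176]


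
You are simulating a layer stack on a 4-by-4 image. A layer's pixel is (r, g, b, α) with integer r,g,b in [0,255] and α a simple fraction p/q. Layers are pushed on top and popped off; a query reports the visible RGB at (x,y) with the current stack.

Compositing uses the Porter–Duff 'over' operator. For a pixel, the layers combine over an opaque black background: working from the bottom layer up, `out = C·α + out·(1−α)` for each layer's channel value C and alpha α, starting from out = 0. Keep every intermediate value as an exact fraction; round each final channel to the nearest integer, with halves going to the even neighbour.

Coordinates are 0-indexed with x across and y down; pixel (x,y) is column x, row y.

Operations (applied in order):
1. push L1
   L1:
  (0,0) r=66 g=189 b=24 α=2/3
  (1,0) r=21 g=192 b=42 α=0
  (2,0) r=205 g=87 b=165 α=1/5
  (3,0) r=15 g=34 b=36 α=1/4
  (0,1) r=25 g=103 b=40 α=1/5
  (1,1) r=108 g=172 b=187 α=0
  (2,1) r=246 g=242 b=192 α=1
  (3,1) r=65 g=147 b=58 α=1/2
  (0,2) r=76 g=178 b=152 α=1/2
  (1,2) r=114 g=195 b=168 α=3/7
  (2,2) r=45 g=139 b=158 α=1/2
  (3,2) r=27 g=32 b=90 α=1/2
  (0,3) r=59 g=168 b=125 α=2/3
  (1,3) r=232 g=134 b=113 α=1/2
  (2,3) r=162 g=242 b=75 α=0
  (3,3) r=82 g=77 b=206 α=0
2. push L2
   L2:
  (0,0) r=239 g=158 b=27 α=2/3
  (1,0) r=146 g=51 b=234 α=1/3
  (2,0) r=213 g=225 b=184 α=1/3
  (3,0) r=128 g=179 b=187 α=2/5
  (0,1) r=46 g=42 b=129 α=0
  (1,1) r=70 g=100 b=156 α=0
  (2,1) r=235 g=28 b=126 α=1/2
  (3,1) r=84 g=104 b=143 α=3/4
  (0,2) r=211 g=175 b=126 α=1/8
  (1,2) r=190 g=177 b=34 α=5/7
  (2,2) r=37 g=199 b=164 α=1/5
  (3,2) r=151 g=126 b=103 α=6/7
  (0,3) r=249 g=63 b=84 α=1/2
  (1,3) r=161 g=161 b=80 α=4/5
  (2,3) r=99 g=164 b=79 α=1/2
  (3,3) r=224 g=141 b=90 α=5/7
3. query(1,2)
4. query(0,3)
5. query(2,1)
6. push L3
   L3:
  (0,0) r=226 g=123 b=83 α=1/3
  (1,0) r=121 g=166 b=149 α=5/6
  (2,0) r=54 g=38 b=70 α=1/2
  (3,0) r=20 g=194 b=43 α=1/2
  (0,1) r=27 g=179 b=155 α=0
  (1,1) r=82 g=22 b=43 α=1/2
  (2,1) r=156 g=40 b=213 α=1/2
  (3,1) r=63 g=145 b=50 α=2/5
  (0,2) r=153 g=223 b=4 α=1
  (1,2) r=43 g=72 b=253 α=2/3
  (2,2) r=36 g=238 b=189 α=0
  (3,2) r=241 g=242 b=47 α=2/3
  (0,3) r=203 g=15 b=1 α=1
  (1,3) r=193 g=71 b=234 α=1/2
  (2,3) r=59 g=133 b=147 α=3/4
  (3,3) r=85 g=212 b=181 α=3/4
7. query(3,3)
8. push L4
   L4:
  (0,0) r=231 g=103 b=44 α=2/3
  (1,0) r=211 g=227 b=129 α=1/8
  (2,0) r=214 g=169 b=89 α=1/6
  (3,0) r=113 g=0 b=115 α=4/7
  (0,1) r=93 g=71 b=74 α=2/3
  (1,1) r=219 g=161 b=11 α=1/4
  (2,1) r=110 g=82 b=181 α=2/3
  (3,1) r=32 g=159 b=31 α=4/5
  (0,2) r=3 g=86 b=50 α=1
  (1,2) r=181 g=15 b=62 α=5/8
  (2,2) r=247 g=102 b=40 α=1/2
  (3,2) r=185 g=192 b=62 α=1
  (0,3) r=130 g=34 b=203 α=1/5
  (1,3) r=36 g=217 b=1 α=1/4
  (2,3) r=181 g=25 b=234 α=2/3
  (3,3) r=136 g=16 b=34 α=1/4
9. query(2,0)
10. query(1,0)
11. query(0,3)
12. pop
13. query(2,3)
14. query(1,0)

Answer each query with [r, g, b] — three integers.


(1,2) stack=L1,L2; from [0,0,0]:
L1 α=3/7: [342/7, 585/7, 72]
L2 α=5/7: [7334/49, 7365/49, 314/7]
→ [150, 150, 45]

at x=0,y=3 over L1,L2:
+L1 (α=2/3) → [118/3, 112, 250/3]
+L2 (α=1/2) → [865/6, 175/2, 251/3]
rounded: [144, 88, 84]

at x=2,y=1 over L1,L2:
+L1 (α=1) → [246, 242, 192]
+L2 (α=1/2) → [481/2, 135, 159]
rounded: [240, 135, 159]

(3,3) stack=L1,L2,L3; from [0,0,0]:
after L1 α=0: [0, 0, 0]
after L2 α=5/7: [160, 705/7, 450/7]
after L3 α=3/4: [415/4, 5157/28, 4251/28]
rounded: [104, 184, 152]

(2,0) stack=L1,L2,L3,L4; from [0,0,0]:
L1 α=1/5: [41, 87/5, 33]
L2 α=1/3: [295/3, 433/5, 250/3]
L3 α=1/2: [457/6, 623/10, 230/3]
L4 α=1/6: [3569/36, 961/12, 1417/18]
→ [99, 80, 79]

(1,0) stack=L1,L2,L3,L4; from [0,0,0]:
after L1 α=0: [0, 0, 0]
after L2 α=1/3: [146/3, 17, 78]
after L3 α=5/6: [1961/18, 847/6, 823/6]
after L4 α=1/8: [17525/144, 7291/48, 6535/48]
= [122, 152, 136]

query (0,3) [L1,L2,L3,L4] — begin 0,0,0
L1 α=2/3: [118/3, 112, 250/3]
L2 α=1/2: [865/6, 175/2, 251/3]
L3 α=1: [203, 15, 1]
L4 α=1/5: [942/5, 94/5, 207/5]
= [188, 19, 41]

(2,3) stack=L1,L2,L3; from [0,0,0]:
L1 α=0: [0, 0, 0]
L2 α=1/2: [99/2, 82, 79/2]
L3 α=3/4: [453/8, 481/4, 961/8]
rounded: [57, 120, 120]

query (1,0) [L1,L2,L3] — begin 0,0,0
L1 α=0: [0, 0, 0]
L2 α=1/3: [146/3, 17, 78]
L3 α=5/6: [1961/18, 847/6, 823/6]
→ [109, 141, 137]


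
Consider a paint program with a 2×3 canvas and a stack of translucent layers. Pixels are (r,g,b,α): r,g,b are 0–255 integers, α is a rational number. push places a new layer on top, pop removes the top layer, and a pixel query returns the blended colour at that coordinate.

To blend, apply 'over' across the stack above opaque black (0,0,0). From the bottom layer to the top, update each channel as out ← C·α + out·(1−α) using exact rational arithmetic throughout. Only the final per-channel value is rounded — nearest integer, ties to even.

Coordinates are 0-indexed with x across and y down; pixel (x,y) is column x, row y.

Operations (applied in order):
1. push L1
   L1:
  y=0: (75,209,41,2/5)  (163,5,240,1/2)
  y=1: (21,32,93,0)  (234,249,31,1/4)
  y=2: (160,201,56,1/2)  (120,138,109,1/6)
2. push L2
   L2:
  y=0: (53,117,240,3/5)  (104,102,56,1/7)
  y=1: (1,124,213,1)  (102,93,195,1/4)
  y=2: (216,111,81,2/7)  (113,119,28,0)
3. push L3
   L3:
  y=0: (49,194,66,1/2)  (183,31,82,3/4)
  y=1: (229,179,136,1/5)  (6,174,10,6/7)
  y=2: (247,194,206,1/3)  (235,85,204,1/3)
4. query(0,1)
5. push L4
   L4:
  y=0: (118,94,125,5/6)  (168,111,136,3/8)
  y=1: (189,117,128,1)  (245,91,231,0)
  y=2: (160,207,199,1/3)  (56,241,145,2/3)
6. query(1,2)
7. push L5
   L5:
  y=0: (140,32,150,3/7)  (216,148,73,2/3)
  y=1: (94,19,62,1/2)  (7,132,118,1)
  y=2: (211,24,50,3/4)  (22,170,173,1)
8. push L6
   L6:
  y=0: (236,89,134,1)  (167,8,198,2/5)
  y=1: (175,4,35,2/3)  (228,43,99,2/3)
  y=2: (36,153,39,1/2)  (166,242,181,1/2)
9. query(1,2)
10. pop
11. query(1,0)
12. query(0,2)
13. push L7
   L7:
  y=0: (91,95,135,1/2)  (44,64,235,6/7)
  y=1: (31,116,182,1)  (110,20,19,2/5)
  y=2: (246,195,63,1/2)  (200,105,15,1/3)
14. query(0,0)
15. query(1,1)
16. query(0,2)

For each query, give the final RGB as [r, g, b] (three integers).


query (0,1) [L1,L2,L3] — begin 0,0,0
L1 α=0: [0, 0, 0]
L2 α=1: [1, 124, 213]
L3 α=1/5: [233/5, 135, 988/5]
→ [47, 135, 198]

at x=1,y=2 over L1,L2,L3,L4:
L1 α=1/6: [20, 23, 109/6]
L2 α=0: [20, 23, 109/6]
L3 α=1/3: [275/3, 131/3, 721/9]
L4 α=2/3: [611/9, 1577/9, 3331/27]
→ [68, 175, 123]

at x=1,y=2 over L1,L2,L3,L4,L5,L6:
L1 α=1/6: [20, 23, 109/6]
L2 α=0: [20, 23, 109/6]
L3 α=1/3: [275/3, 131/3, 721/9]
L4 α=2/3: [611/9, 1577/9, 3331/27]
L5 α=1: [22, 170, 173]
L6 α=1/2: [94, 206, 177]
rounded: [94, 206, 177]

(1,0) stack=L1,L2,L3,L4,L5; from [0,0,0]:
L1 α=1/2: [163/2, 5/2, 120]
L2 α=1/7: [593/7, 117/7, 776/7]
L3 α=3/4: [1109/7, 192/7, 1249/14]
L4 α=3/8: [9073/56, 3291/56, 11957/112]
L5 α=2/3: [33265/168, 19867/168, 28309/336]
→ [198, 118, 84]

at x=0,y=2 over L1,L2,L3,L4,L5:
+L1 (α=1/2) → [80, 201/2, 28]
+L2 (α=2/7) → [832/7, 207/2, 302/7]
+L3 (α=1/3) → [1131/7, 401/3, 682/7]
+L4 (α=1/3) → [3382/21, 1423/9, 919/7]
+L5 (α=3/4) → [16675/84, 2071/36, 1969/28]
rounded: [199, 58, 70]

query (0,0) [L1,L2,L3,L4,L5,L7] — begin 0,0,0
after L1 α=2/5: [30, 418/5, 82/5]
after L2 α=3/5: [219/5, 2591/25, 3764/25]
after L3 α=1/2: [232/5, 7441/50, 2707/25]
after L4 α=5/6: [1591/15, 30941/300, 9166/75]
after L5 α=3/7: [12664/105, 38141/525, 70414/525]
after L7 α=1/2: [22219/210, 44008/525, 141289/1050]
rounded: [106, 84, 135]

(1,1) stack=L1,L2,L3,L4,L5,L7; from [0,0,0]:
L1 α=1/4: [117/2, 249/4, 31/4]
L2 α=1/4: [555/8, 1119/16, 873/16]
L3 α=6/7: [843/56, 17823/112, 1833/112]
L4 α=0: [843/56, 17823/112, 1833/112]
L5 α=1: [7, 132, 118]
L7 α=2/5: [241/5, 436/5, 392/5]
→ [48, 87, 78]

(0,2) stack=L1,L2,L3,L4,L5,L7; from [0,0,0]:
+L1 (α=1/2) → [80, 201/2, 28]
+L2 (α=2/7) → [832/7, 207/2, 302/7]
+L3 (α=1/3) → [1131/7, 401/3, 682/7]
+L4 (α=1/3) → [3382/21, 1423/9, 919/7]
+L5 (α=3/4) → [16675/84, 2071/36, 1969/28]
+L7 (α=1/2) → [37339/168, 9091/72, 3733/56]
→ [222, 126, 67]


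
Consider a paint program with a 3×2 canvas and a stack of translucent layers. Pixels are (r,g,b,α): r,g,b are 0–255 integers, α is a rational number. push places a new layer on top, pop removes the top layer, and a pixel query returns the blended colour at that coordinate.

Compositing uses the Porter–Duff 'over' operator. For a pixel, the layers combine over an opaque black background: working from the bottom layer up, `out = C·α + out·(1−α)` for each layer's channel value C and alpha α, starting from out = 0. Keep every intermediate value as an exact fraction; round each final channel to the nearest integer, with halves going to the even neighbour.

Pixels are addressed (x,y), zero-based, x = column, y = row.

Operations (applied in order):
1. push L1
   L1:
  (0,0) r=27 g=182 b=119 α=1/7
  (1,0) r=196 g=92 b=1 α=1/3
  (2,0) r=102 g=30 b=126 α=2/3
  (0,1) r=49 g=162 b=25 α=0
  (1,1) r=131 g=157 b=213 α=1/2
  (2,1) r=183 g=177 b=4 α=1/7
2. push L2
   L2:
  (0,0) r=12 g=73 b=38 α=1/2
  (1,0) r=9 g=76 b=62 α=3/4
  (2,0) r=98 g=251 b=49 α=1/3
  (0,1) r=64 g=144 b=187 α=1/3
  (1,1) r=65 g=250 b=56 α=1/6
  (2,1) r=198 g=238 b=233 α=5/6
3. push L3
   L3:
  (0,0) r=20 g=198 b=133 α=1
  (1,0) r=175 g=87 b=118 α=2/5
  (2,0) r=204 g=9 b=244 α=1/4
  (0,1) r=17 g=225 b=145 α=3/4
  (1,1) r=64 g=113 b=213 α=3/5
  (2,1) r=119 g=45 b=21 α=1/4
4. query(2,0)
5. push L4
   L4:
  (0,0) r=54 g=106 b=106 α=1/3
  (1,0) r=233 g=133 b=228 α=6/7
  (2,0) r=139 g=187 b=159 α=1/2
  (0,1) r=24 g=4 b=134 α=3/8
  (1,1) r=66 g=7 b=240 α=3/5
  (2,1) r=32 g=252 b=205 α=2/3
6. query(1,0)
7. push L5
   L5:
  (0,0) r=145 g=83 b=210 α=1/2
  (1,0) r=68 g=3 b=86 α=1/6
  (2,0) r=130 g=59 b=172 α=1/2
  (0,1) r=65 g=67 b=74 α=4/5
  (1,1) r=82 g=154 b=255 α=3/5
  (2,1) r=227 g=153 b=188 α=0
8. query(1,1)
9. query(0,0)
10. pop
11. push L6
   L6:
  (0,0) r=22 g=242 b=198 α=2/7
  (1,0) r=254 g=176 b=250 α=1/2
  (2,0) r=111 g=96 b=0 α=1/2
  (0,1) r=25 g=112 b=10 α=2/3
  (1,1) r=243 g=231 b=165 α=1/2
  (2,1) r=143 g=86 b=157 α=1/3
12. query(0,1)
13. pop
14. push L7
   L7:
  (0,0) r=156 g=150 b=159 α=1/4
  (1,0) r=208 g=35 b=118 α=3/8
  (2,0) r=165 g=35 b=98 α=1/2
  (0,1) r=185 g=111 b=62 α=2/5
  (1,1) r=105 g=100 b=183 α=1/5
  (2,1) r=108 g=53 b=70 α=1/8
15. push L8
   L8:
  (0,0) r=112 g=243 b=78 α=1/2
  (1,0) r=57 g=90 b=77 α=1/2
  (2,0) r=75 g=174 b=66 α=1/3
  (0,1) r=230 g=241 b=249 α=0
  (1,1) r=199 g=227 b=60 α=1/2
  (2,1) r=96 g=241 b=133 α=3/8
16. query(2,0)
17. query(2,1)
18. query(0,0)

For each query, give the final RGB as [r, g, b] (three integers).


at x=2,y=0 over L1,L2,L3:
after L1 α=2/3: [68, 20, 84]
after L2 α=1/3: [78, 97, 217/3]
after L3 α=1/4: [219/2, 75, 461/4]
→ [110, 75, 115]

at x=1,y=0 over L1,L2,L3,L4:
L1 α=1/3: [196/3, 92/3, 1/3]
L2 α=3/4: [277/12, 194/3, 559/12]
L3 α=2/5: [1677/20, 368/5, 1503/20]
L4 α=6/7: [29637/140, 4358/35, 28863/140]
→ [212, 125, 206]

(1,1) stack=L1,L2,L3,L4,L5; from [0,0,0]:
after L1 α=1/2: [131/2, 157/2, 213/2]
after L2 α=1/6: [785/12, 1285/12, 1177/12]
after L3 α=3/5: [1937/30, 3319/30, 5011/30]
after L4 α=3/5: [4907/75, 3634/75, 15811/75]
after L5 α=3/5: [28264/375, 41918/375, 88997/375]
= [75, 112, 237]

(0,0) stack=L1,L2,L3,L4,L5; from [0,0,0]:
after L1 α=1/7: [27/7, 26, 17]
after L2 α=1/2: [111/14, 99/2, 55/2]
after L3 α=1: [20, 198, 133]
after L4 α=1/3: [94/3, 502/3, 124]
after L5 α=1/2: [529/6, 751/6, 167]
→ [88, 125, 167]

query (0,1) [L1,L2,L3,L4,L6] — begin 0,0,0
L1 α=0: [0, 0, 0]
L2 α=1/3: [64/3, 48, 187/3]
L3 α=3/4: [217/12, 723/4, 373/3]
L4 α=3/8: [1949/96, 3663/32, 3071/24]
L6 α=2/3: [6749/288, 10831/96, 3551/72]
rounded: [23, 113, 49]

at x=2,y=0 over L1,L2,L3,L4,L7,L8:
after L1 α=2/3: [68, 20, 84]
after L2 α=1/3: [78, 97, 217/3]
after L3 α=1/4: [219/2, 75, 461/4]
after L4 α=1/2: [497/4, 131, 1097/8]
after L7 α=1/2: [1157/8, 83, 1881/16]
after L8 α=1/3: [1457/12, 340/3, 803/8]
→ [121, 113, 100]

at x=2,y=1 over L1,L2,L3,L4,L7,L8:
+L1 (α=1/7) → [183/7, 177/7, 4/7]
+L2 (α=5/6) → [2371/14, 8507/42, 8159/42]
+L3 (α=1/4) → [8779/56, 9137/56, 8453/56]
+L4 (α=2/3) → [4121/56, 37361/168, 10471/56]
+L7 (α=1/8) → [4985/64, 38633/192, 11031/64]
+L8 (α=3/8) → [43357/512, 331981/1536, 80691/512]
rounded: [85, 216, 158]

(0,0) stack=L1,L2,L3,L4,L7,L8; from [0,0,0]:
+L1 (α=1/7) → [27/7, 26, 17]
+L2 (α=1/2) → [111/14, 99/2, 55/2]
+L3 (α=1) → [20, 198, 133]
+L4 (α=1/3) → [94/3, 502/3, 124]
+L7 (α=1/4) → [125/2, 163, 531/4]
+L8 (α=1/2) → [349/4, 203, 843/8]
→ [87, 203, 105]


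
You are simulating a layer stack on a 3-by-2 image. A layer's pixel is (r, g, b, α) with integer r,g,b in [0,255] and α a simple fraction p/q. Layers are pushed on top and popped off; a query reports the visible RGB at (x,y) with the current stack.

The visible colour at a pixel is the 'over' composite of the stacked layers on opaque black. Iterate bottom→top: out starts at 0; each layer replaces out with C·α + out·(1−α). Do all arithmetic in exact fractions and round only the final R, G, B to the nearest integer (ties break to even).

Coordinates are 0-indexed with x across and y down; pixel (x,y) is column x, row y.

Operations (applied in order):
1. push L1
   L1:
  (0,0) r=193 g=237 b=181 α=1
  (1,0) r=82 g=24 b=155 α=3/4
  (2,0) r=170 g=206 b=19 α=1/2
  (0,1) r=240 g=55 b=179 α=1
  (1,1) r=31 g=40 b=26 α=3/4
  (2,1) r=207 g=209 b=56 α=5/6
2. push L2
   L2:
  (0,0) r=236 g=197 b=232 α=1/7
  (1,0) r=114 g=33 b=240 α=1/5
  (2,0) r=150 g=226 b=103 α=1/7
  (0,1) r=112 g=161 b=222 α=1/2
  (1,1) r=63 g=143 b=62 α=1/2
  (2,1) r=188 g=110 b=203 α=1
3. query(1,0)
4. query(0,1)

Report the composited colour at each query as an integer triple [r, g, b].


(1,0) stack=L1,L2; from [0,0,0]:
after L1 α=3/4: [123/2, 18, 465/4]
after L2 α=1/5: [72, 21, 141]
= [72, 21, 141]

(0,1) stack=L1,L2; from [0,0,0]:
L1 α=1: [240, 55, 179]
L2 α=1/2: [176, 108, 401/2]
rounded: [176, 108, 200]


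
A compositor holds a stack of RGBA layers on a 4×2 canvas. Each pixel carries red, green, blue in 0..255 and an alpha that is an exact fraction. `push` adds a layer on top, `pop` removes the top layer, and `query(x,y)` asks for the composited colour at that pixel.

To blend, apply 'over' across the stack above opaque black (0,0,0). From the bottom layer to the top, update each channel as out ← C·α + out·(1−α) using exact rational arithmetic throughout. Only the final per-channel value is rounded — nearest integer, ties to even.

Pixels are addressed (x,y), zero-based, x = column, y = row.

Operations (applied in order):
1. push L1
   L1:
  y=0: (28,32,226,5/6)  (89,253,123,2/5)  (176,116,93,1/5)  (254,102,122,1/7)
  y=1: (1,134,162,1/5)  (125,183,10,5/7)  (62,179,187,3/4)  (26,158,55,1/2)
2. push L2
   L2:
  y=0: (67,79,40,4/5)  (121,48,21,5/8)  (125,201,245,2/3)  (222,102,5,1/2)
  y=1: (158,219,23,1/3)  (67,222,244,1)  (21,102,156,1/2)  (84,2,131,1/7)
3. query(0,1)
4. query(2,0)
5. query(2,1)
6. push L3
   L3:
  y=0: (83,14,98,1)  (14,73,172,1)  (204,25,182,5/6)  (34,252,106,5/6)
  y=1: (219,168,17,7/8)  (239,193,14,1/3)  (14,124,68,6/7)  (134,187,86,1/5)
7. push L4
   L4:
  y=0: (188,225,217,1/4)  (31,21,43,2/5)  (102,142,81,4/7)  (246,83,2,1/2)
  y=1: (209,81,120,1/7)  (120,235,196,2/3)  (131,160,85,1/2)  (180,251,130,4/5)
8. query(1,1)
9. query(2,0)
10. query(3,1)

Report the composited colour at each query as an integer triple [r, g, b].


(0,1) stack=L1,L2; from [0,0,0]:
+L1 (α=1/5) → [1/5, 134/5, 162/5]
+L2 (α=1/3) → [264/5, 1363/15, 439/15]
= [53, 91, 29]

query (2,0) [L1,L2] — begin 0,0,0
after L1 α=1/5: [176/5, 116/5, 93/5]
after L2 α=2/3: [1426/15, 2126/15, 2543/15]
= [95, 142, 170]

at x=2,y=1 over L1,L2:
+L1 (α=3/4) → [93/2, 537/4, 561/4]
+L2 (α=1/2) → [135/4, 945/8, 1185/8]
rounded: [34, 118, 148]

at x=1,y=1 over L1,L2,L3,L4:
after L1 α=5/7: [625/7, 915/7, 50/7]
after L2 α=1: [67, 222, 244]
after L3 α=1/3: [373/3, 637/3, 502/3]
after L4 α=2/3: [1093/9, 2047/9, 1678/9]
rounded: [121, 227, 186]

(2,0) stack=L1,L2,L3,L4; from [0,0,0]:
+L1 (α=1/5) → [176/5, 116/5, 93/5]
+L2 (α=2/3) → [1426/15, 2126/15, 2543/15]
+L3 (α=5/6) → [8363/45, 4001/90, 16193/90]
+L4 (α=4/7) → [2069/15, 21041/210, 25913/210]
rounded: [138, 100, 123]

at x=3,y=1 over L1,L2,L3,L4:
L1 α=1/2: [13, 79, 55/2]
L2 α=1/7: [162/7, 68, 296/7]
L3 α=1/5: [1586/35, 459/5, 1786/35]
L4 α=4/5: [26786/175, 5479/25, 19986/175]
rounded: [153, 219, 114]


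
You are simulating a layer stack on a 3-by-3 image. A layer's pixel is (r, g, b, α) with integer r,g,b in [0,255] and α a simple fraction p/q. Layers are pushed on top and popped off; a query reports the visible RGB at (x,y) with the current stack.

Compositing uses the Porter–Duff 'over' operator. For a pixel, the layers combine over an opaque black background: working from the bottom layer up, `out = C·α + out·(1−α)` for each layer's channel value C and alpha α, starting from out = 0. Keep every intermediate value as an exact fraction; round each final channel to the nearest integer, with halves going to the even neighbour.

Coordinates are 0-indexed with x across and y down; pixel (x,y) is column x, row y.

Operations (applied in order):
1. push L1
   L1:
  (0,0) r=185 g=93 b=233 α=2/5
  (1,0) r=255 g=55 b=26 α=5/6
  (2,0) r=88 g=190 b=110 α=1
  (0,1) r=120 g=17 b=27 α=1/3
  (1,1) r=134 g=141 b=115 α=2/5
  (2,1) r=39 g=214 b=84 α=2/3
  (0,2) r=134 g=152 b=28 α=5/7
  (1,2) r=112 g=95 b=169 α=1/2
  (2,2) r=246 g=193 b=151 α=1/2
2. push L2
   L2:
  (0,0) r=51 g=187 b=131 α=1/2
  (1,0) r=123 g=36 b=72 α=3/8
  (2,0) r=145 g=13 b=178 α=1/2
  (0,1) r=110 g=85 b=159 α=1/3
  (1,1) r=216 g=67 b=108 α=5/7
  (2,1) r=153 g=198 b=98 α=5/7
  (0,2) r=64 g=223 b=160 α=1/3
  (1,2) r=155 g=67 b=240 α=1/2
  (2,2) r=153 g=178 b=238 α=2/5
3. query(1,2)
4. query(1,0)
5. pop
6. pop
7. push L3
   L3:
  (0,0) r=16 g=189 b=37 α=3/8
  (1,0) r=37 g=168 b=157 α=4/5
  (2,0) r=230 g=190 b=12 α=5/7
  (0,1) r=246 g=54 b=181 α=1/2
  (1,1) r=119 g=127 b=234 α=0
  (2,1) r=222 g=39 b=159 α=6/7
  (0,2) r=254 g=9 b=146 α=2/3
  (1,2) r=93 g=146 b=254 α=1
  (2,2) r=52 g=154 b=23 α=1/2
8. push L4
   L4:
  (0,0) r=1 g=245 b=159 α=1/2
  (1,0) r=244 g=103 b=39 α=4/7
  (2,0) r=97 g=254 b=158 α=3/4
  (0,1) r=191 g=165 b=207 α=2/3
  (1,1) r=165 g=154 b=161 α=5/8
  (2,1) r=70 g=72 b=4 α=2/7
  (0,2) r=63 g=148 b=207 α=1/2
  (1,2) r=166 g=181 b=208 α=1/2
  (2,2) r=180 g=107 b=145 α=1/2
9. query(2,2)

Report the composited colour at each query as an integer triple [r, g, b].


(1,2) stack=L1,L2; from [0,0,0]:
after L1 α=1/2: [56, 95/2, 169/2]
after L2 α=1/2: [211/2, 229/4, 649/4]
→ [106, 57, 162]

(1,0) stack=L1,L2; from [0,0,0]:
after L1 α=5/6: [425/2, 275/6, 65/3]
after L2 α=3/8: [2863/16, 2023/48, 973/24]
rounded: [179, 42, 41]

query (2,2) [L3,L4] — begin 0,0,0
after L3 α=1/2: [26, 77, 23/2]
after L4 α=1/2: [103, 92, 313/4]
= [103, 92, 78]


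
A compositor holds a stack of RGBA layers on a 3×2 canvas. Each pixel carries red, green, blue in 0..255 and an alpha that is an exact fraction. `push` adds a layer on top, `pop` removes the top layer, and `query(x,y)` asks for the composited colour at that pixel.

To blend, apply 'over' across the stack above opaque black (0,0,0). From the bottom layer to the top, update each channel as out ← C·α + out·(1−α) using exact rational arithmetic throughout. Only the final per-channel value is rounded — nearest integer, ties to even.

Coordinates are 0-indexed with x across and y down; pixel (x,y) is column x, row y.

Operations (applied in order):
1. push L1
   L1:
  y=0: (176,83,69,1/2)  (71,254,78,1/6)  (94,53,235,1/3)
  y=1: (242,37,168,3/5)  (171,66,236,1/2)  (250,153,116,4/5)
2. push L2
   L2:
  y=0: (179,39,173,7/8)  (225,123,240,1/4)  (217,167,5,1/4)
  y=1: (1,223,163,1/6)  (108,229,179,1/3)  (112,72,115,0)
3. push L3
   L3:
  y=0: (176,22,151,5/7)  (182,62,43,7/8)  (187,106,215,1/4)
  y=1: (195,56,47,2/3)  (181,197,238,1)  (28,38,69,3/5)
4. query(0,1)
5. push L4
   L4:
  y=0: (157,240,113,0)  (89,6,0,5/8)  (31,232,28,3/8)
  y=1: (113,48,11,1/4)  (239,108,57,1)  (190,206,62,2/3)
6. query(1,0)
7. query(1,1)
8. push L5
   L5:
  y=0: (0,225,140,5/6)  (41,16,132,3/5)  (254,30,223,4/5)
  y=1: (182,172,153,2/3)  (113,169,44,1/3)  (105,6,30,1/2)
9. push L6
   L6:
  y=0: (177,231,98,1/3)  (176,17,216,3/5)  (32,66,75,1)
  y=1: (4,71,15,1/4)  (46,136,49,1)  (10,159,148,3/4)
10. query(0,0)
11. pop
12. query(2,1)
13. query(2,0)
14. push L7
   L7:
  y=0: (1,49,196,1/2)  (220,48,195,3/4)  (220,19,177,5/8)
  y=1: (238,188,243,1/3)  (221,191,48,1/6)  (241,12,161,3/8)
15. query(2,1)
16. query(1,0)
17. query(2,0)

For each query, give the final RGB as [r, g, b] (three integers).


query (0,1) [L1,L2,L3] — begin 0,0,0
after L1 α=3/5: [726/5, 111/5, 504/5]
after L2 α=1/6: [727/6, 167/3, 667/6]
after L3 α=2/3: [3067/18, 503/9, 1231/18]
= [170, 56, 68]

at x=1,y=0 over L1,L2,L3,L4:
L1 α=1/6: [71/6, 127/3, 13]
L2 α=1/4: [521/8, 125/2, 279/4]
L3 α=7/8: [10713/64, 993/16, 1483/32]
L4 α=5/8: [60619/512, 3459/128, 4449/256]
rounded: [118, 27, 17]

at x=1,y=1 over L1,L2,L3,L4:
L1 α=1/2: [171/2, 33, 118]
L2 α=1/3: [93, 295/3, 415/3]
L3 α=1: [181, 197, 238]
L4 α=1: [239, 108, 57]
→ [239, 108, 57]

query (0,0) [L1,L2,L3,L4,L5,L6] — begin 0,0,0
after L1 α=1/2: [88, 83/2, 69/2]
after L2 α=7/8: [1341/8, 629/16, 2491/16]
after L3 α=5/7: [4861/28, 1509/56, 8531/56]
after L4 α=0: [4861/28, 1509/56, 8531/56]
after L5 α=5/6: [4861/168, 21503/112, 47731/336]
after L6 α=1/3: [19729/252, 34439/168, 64195/504]
= [78, 205, 127]

at x=2,y=1 over L1,L2,L3,L4,L5:
L1 α=4/5: [200, 612/5, 464/5]
L2 α=0: [200, 612/5, 464/5]
L3 α=3/5: [484/5, 1794/25, 1963/25]
L4 α=2/3: [2384/15, 12094/75, 5063/75]
L5 α=1/2: [3959/30, 6272/75, 7313/150]
= [132, 84, 49]

at x=2,y=0 over L1,L2,L3,L4,L5:
after L1 α=1/3: [94/3, 53/3, 235/3]
after L2 α=1/4: [311/4, 55, 60]
after L3 α=1/4: [1681/16, 271/4, 395/4]
after L4 α=3/8: [9893/128, 4139/32, 2311/32]
after L5 α=4/5: [139941/640, 7979/160, 6171/32]
→ [219, 50, 193]

query (2,1) [L1,L2,L3,L4,L5,L7] — begin 0,0,0
L1 α=4/5: [200, 612/5, 464/5]
L2 α=0: [200, 612/5, 464/5]
L3 α=3/5: [484/5, 1794/25, 1963/25]
L4 α=2/3: [2384/15, 12094/75, 5063/75]
L5 α=1/2: [3959/30, 6272/75, 7313/150]
L7 α=3/8: [8297/48, 1703/30, 21803/240]
= [173, 57, 91]

at x=1,y=0 over L1,L2,L3,L4,L5,L7:
+L1 (α=1/6) → [71/6, 127/3, 13]
+L2 (α=1/4) → [521/8, 125/2, 279/4]
+L3 (α=7/8) → [10713/64, 993/16, 1483/32]
+L4 (α=5/8) → [60619/512, 3459/128, 4449/256]
+L5 (α=3/5) → [92107/1280, 6531/320, 55137/640]
+L7 (α=3/4) → [936907/5120, 52611/1280, 429537/2560]
rounded: [183, 41, 168]

(2,0) stack=L1,L2,L3,L4,L5,L7; from [0,0,0]:
L1 α=1/3: [94/3, 53/3, 235/3]
L2 α=1/4: [311/4, 55, 60]
L3 α=1/4: [1681/16, 271/4, 395/4]
L4 α=3/8: [9893/128, 4139/32, 2311/32]
L5 α=4/5: [139941/640, 7979/160, 6171/32]
L7 α=5/8: [1123823/5120, 39137/1280, 46833/256]
= [219, 31, 183]


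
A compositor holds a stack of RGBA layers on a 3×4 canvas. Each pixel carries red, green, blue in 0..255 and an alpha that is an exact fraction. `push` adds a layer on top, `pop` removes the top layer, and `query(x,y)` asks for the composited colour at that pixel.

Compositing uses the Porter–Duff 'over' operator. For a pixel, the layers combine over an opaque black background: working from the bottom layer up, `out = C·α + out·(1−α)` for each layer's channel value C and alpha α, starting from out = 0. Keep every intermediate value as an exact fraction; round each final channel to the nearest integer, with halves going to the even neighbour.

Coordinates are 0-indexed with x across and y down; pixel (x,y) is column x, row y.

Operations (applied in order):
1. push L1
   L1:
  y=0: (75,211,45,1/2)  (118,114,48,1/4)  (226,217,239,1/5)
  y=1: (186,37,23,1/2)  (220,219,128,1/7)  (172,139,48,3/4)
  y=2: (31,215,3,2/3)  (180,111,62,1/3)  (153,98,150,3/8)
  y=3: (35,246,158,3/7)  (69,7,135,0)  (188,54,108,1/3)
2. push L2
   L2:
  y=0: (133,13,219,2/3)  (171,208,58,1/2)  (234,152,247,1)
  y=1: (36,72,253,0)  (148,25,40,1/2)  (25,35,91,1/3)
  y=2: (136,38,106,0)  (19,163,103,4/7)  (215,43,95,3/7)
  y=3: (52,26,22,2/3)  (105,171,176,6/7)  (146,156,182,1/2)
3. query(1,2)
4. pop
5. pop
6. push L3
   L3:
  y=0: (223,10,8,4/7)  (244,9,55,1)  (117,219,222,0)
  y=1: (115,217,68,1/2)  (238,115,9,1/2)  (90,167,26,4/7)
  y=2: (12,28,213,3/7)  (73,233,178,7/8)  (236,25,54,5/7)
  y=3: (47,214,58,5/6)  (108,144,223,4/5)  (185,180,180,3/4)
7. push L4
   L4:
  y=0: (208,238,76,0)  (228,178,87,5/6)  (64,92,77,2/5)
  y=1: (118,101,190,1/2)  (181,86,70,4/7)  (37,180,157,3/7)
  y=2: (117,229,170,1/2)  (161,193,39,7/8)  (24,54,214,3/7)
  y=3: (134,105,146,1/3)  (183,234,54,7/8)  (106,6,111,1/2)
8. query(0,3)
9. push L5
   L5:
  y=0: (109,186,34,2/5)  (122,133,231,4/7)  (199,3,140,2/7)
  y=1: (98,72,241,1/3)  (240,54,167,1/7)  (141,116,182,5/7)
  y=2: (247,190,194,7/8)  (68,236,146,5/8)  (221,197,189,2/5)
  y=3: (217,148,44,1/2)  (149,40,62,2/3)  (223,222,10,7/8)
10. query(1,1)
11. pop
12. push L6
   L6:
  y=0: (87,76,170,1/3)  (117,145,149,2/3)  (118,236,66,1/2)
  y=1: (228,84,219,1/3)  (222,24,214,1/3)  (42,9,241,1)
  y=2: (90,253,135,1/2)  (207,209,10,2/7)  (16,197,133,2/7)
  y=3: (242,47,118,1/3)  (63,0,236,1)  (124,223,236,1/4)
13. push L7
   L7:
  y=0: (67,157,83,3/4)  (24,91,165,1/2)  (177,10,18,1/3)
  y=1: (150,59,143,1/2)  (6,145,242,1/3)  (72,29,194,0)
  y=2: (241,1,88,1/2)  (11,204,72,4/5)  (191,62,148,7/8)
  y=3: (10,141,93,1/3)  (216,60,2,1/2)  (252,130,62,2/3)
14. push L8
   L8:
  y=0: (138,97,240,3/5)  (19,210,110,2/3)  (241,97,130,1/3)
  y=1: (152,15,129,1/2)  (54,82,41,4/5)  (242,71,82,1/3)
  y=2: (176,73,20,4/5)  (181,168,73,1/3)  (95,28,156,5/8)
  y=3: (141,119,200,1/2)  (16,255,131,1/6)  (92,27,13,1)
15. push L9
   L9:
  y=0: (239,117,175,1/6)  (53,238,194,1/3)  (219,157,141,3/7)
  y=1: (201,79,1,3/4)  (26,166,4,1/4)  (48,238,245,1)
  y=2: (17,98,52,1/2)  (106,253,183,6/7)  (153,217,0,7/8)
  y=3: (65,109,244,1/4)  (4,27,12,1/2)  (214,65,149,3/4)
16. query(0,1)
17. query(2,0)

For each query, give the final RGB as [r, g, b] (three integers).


at x=1,y=2 over L1,L2:
L1 α=1/3: [60, 37, 62/3]
L2 α=4/7: [256/7, 109, 474/7]
= [37, 109, 68]

query (0,3) [L3,L4] — begin 0,0,0
L3 α=5/6: [235/6, 535/3, 145/3]
L4 α=1/3: [637/9, 1385/9, 728/9]
= [71, 154, 81]

query (1,1) [L3,L4,L5] — begin 0,0,0
after L3 α=1/2: [119, 115/2, 9/2]
after L4 α=4/7: [1081/7, 1033/14, 587/14]
after L5 α=1/7: [8166/49, 3477/49, 2930/49]
rounded: [167, 71, 60]

at x=0,y=1 over L3,L4,L6,L7,L8,L9:
L3 α=1/2: [115/2, 217/2, 34]
L4 α=1/2: [351/4, 419/4, 112]
L6 α=1/3: [269/2, 587/6, 443/3]
L7 α=1/2: [569/4, 941/12, 436/3]
L8 α=1/2: [1177/8, 1121/24, 823/6]
L9 α=3/4: [6001/32, 6809/96, 841/24]
= [188, 71, 35]

at x=2,y=0 over L3,L4,L6,L7,L8,L9:
+L3 (α=0) → [0, 0, 0]
+L4 (α=2/5) → [128/5, 184/5, 154/5]
+L6 (α=1/2) → [359/5, 682/5, 242/5]
+L7 (α=1/3) → [1603/15, 1414/15, 574/15]
+L8 (α=1/3) → [6821/45, 4283/45, 3098/45]
+L9 (α=3/7) → [56849/315, 38327/315, 31427/315]
→ [180, 122, 100]
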